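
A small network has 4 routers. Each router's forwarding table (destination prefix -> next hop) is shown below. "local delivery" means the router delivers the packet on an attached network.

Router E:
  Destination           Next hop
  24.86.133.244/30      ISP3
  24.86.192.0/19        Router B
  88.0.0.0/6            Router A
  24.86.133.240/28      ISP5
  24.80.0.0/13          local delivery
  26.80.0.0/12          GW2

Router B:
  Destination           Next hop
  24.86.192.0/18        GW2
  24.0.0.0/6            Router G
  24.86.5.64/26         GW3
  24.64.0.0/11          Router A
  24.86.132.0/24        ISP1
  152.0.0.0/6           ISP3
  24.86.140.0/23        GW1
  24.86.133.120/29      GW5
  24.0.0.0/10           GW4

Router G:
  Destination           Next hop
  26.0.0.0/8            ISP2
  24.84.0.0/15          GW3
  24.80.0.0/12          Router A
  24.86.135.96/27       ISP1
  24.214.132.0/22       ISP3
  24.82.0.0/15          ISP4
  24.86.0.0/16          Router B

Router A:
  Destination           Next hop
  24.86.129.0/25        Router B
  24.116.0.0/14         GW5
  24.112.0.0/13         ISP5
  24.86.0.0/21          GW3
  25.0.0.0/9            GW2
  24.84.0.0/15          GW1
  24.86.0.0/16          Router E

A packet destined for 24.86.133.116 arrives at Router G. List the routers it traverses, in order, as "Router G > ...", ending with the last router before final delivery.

Router G > Router B > Router A > Router E

At Router G: longest match for 24.86.133.116 is 24.86.0.0/16 -> Router B
At Router B: longest match for 24.86.133.116 is 24.64.0.0/11 -> Router A
At Router A: longest match for 24.86.133.116 is 24.86.0.0/16 -> Router E
At Router E: longest match for 24.86.133.116 is 24.80.0.0/13 -> local delivery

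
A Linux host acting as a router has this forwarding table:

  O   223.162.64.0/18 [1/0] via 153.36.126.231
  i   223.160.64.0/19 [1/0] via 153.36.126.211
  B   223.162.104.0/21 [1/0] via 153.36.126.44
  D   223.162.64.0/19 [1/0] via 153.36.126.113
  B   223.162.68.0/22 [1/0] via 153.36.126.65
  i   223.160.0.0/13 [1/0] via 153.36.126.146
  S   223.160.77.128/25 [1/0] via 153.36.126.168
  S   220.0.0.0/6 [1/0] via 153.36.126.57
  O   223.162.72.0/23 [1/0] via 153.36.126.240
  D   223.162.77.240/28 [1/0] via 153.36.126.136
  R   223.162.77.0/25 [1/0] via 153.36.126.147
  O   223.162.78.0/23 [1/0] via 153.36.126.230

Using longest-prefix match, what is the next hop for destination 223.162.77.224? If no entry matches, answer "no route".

Routes whose prefix contains 223.162.77.224:
  220.0.0.0/6 (220.0.0.0 - 223.255.255.255) -> 153.36.126.57
  223.160.0.0/13 (223.160.0.0 - 223.167.255.255) -> 153.36.126.146
  223.162.64.0/18 (223.162.64.0 - 223.162.127.255) -> 153.36.126.231
  223.162.64.0/19 (223.162.64.0 - 223.162.95.255) -> 153.36.126.113
More-specific entries that do NOT match:
  223.162.77.240/28 (223.162.77.240 - 223.162.77.255) does not contain 223.162.77.224
  223.160.77.128/25 (223.160.77.128 - 223.160.77.255) does not contain 223.162.77.224
  223.162.77.0/25 (223.162.77.0 - 223.162.77.127) does not contain 223.162.77.224
  223.162.72.0/23 (223.162.72.0 - 223.162.73.255) does not contain 223.162.77.224
  223.162.78.0/23 (223.162.78.0 - 223.162.79.255) does not contain 223.162.77.224
  223.162.68.0/22 (223.162.68.0 - 223.162.71.255) does not contain 223.162.77.224
  223.162.104.0/21 (223.162.104.0 - 223.162.111.255) does not contain 223.162.77.224
Longest matching prefix is /19 -> next hop 153.36.126.113.

153.36.126.113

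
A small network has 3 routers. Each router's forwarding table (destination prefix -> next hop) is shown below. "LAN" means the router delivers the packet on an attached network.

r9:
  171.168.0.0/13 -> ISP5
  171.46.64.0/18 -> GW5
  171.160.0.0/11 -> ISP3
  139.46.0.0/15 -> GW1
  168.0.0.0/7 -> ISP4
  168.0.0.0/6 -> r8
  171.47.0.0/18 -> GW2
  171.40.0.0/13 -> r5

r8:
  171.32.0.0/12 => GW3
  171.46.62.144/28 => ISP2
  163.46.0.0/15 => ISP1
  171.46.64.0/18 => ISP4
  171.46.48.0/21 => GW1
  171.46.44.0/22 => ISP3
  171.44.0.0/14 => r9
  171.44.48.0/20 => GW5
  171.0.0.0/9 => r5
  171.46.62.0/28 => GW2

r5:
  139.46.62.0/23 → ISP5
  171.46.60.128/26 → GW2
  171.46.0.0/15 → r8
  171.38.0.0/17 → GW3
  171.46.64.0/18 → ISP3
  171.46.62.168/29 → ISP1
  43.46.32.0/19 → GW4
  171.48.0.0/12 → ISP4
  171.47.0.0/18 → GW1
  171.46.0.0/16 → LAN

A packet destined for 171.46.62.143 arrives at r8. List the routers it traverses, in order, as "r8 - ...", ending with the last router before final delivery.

r8 - r9 - r5

At r8: longest match for 171.46.62.143 is 171.44.0.0/14 -> r9
At r9: longest match for 171.46.62.143 is 171.40.0.0/13 -> r5
At r5: longest match for 171.46.62.143 is 171.46.0.0/16 -> LAN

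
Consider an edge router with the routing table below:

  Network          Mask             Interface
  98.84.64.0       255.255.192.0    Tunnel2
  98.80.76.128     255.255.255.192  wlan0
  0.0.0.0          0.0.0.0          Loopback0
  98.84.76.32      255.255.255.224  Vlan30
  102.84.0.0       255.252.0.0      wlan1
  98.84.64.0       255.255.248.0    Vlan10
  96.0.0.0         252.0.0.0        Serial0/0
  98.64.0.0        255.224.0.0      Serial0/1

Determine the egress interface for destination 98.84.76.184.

Routes whose prefix contains 98.84.76.184:
  0.0.0.0/0 (default, matches everything) -> Loopback0
  96.0.0.0/6 (96.0.0.0 - 99.255.255.255) -> Serial0/0
  98.64.0.0/11 (98.64.0.0 - 98.95.255.255) -> Serial0/1
  98.84.64.0/18 (98.84.64.0 - 98.84.127.255) -> Tunnel2
More-specific entries that do NOT match:
  98.84.76.32/27 (98.84.76.32 - 98.84.76.63) does not contain 98.84.76.184
  98.80.76.128/26 (98.80.76.128 - 98.80.76.191) does not contain 98.84.76.184
  98.84.64.0/21 (98.84.64.0 - 98.84.71.255) does not contain 98.84.76.184
Longest matching prefix is /18 -> interface Tunnel2.

Tunnel2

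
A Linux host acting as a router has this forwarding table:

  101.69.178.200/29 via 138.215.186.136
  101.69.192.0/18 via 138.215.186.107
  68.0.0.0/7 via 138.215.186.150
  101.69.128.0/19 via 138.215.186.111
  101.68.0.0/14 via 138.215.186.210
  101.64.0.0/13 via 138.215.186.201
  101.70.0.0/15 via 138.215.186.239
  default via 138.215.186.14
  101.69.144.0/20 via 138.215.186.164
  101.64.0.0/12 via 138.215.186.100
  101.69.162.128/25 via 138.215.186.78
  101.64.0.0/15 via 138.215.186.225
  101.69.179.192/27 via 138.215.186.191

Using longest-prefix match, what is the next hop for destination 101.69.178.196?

138.215.186.210

Routes whose prefix contains 101.69.178.196:
  0.0.0.0/0 (default, matches everything) -> 138.215.186.14
  101.64.0.0/12 (101.64.0.0 - 101.79.255.255) -> 138.215.186.100
  101.64.0.0/13 (101.64.0.0 - 101.71.255.255) -> 138.215.186.201
  101.68.0.0/14 (101.68.0.0 - 101.71.255.255) -> 138.215.186.210
More-specific entries that do NOT match:
  101.69.178.200/29 (101.69.178.200 - 101.69.178.207) does not contain 101.69.178.196
  101.69.179.192/27 (101.69.179.192 - 101.69.179.223) does not contain 101.69.178.196
  101.69.162.128/25 (101.69.162.128 - 101.69.162.255) does not contain 101.69.178.196
  101.69.144.0/20 (101.69.144.0 - 101.69.159.255) does not contain 101.69.178.196
  101.69.128.0/19 (101.69.128.0 - 101.69.159.255) does not contain 101.69.178.196
  101.69.192.0/18 (101.69.192.0 - 101.69.255.255) does not contain 101.69.178.196
  101.70.0.0/15 (101.70.0.0 - 101.71.255.255) does not contain 101.69.178.196
  101.64.0.0/15 (101.64.0.0 - 101.65.255.255) does not contain 101.69.178.196
Longest matching prefix is /14 -> next hop 138.215.186.210.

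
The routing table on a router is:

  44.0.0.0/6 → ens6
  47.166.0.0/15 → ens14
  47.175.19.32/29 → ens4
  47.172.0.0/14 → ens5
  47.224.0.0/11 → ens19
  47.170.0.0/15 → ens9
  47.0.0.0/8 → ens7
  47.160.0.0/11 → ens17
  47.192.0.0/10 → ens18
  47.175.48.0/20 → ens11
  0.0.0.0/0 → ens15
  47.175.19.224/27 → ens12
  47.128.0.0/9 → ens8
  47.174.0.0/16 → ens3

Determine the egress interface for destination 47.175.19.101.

Routes whose prefix contains 47.175.19.101:
  0.0.0.0/0 (default, matches everything) -> ens15
  44.0.0.0/6 (44.0.0.0 - 47.255.255.255) -> ens6
  47.0.0.0/8 (47.0.0.0 - 47.255.255.255) -> ens7
  47.128.0.0/9 (47.128.0.0 - 47.255.255.255) -> ens8
  47.160.0.0/11 (47.160.0.0 - 47.191.255.255) -> ens17
  47.172.0.0/14 (47.172.0.0 - 47.175.255.255) -> ens5
More-specific entries that do NOT match:
  47.175.19.32/29 (47.175.19.32 - 47.175.19.39) does not contain 47.175.19.101
  47.175.19.224/27 (47.175.19.224 - 47.175.19.255) does not contain 47.175.19.101
  47.175.48.0/20 (47.175.48.0 - 47.175.63.255) does not contain 47.175.19.101
  47.174.0.0/16 (47.174.0.0 - 47.174.255.255) does not contain 47.175.19.101
  47.166.0.0/15 (47.166.0.0 - 47.167.255.255) does not contain 47.175.19.101
  47.170.0.0/15 (47.170.0.0 - 47.171.255.255) does not contain 47.175.19.101
Longest matching prefix is /14 -> interface ens5.

ens5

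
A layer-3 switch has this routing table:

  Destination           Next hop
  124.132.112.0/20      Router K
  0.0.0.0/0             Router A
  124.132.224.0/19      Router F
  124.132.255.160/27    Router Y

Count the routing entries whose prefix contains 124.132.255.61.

Prefixes containing 124.132.255.61:
  0.0.0.0/0 (default, matches everything)
  124.132.224.0/19 (124.132.224.0 - 124.132.255.255)
Total matching entries: 2.

2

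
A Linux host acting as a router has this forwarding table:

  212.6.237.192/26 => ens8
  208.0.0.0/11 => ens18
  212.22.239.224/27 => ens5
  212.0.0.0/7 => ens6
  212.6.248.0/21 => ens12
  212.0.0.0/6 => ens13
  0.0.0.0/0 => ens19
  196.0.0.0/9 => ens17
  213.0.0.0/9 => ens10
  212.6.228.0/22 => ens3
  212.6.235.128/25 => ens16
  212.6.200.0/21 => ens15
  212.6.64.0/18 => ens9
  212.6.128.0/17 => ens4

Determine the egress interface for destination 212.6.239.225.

Routes whose prefix contains 212.6.239.225:
  0.0.0.0/0 (default, matches everything) -> ens19
  212.0.0.0/6 (212.0.0.0 - 215.255.255.255) -> ens13
  212.0.0.0/7 (212.0.0.0 - 213.255.255.255) -> ens6
  212.6.128.0/17 (212.6.128.0 - 212.6.255.255) -> ens4
More-specific entries that do NOT match:
  212.22.239.224/27 (212.22.239.224 - 212.22.239.255) does not contain 212.6.239.225
  212.6.237.192/26 (212.6.237.192 - 212.6.237.255) does not contain 212.6.239.225
  212.6.235.128/25 (212.6.235.128 - 212.6.235.255) does not contain 212.6.239.225
  212.6.228.0/22 (212.6.228.0 - 212.6.231.255) does not contain 212.6.239.225
  212.6.248.0/21 (212.6.248.0 - 212.6.255.255) does not contain 212.6.239.225
  212.6.200.0/21 (212.6.200.0 - 212.6.207.255) does not contain 212.6.239.225
  212.6.64.0/18 (212.6.64.0 - 212.6.127.255) does not contain 212.6.239.225
Longest matching prefix is /17 -> interface ens4.

ens4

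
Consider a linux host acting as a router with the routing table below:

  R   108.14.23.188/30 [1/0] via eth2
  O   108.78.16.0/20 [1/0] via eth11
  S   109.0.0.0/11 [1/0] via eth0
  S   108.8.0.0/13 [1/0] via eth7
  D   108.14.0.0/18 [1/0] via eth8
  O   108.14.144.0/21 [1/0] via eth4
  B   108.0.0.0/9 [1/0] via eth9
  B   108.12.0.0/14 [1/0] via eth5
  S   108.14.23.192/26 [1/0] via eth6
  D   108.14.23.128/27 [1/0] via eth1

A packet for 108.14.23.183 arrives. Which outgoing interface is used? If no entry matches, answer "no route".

eth8

Routes whose prefix contains 108.14.23.183:
  108.0.0.0/9 (108.0.0.0 - 108.127.255.255) -> eth9
  108.8.0.0/13 (108.8.0.0 - 108.15.255.255) -> eth7
  108.12.0.0/14 (108.12.0.0 - 108.15.255.255) -> eth5
  108.14.0.0/18 (108.14.0.0 - 108.14.63.255) -> eth8
More-specific entries that do NOT match:
  108.14.23.188/30 (108.14.23.188 - 108.14.23.191) does not contain 108.14.23.183
  108.14.23.128/27 (108.14.23.128 - 108.14.23.159) does not contain 108.14.23.183
  108.14.23.192/26 (108.14.23.192 - 108.14.23.255) does not contain 108.14.23.183
  108.14.144.0/21 (108.14.144.0 - 108.14.151.255) does not contain 108.14.23.183
  108.78.16.0/20 (108.78.16.0 - 108.78.31.255) does not contain 108.14.23.183
Longest matching prefix is /18 -> interface eth8.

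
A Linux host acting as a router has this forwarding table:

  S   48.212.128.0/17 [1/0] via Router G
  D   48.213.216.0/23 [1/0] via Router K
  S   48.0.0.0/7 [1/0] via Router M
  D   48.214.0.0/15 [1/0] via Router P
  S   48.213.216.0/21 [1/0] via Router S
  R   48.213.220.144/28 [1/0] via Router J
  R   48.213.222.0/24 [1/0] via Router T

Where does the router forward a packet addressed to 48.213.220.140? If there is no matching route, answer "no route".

Routes whose prefix contains 48.213.220.140:
  48.0.0.0/7 (48.0.0.0 - 49.255.255.255) -> Router M
  48.213.216.0/21 (48.213.216.0 - 48.213.223.255) -> Router S
More-specific entries that do NOT match:
  48.213.220.144/28 (48.213.220.144 - 48.213.220.159) does not contain 48.213.220.140
  48.213.222.0/24 (48.213.222.0 - 48.213.222.255) does not contain 48.213.220.140
  48.213.216.0/23 (48.213.216.0 - 48.213.217.255) does not contain 48.213.220.140
Longest matching prefix is /21 -> next hop Router S.

Router S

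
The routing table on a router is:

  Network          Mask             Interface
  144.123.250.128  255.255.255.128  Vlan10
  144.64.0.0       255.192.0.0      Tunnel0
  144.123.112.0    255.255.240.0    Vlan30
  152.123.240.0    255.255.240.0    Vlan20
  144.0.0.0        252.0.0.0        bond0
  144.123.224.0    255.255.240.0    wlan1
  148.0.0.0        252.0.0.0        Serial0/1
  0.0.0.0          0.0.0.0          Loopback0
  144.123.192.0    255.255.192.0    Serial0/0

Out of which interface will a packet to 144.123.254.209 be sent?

Serial0/0

Routes whose prefix contains 144.123.254.209:
  0.0.0.0/0 (default, matches everything) -> Loopback0
  144.0.0.0/6 (144.0.0.0 - 147.255.255.255) -> bond0
  144.64.0.0/10 (144.64.0.0 - 144.127.255.255) -> Tunnel0
  144.123.192.0/18 (144.123.192.0 - 144.123.255.255) -> Serial0/0
More-specific entries that do NOT match:
  144.123.250.128/25 (144.123.250.128 - 144.123.250.255) does not contain 144.123.254.209
  144.123.112.0/20 (144.123.112.0 - 144.123.127.255) does not contain 144.123.254.209
  152.123.240.0/20 (152.123.240.0 - 152.123.255.255) does not contain 144.123.254.209
  144.123.224.0/20 (144.123.224.0 - 144.123.239.255) does not contain 144.123.254.209
Longest matching prefix is /18 -> interface Serial0/0.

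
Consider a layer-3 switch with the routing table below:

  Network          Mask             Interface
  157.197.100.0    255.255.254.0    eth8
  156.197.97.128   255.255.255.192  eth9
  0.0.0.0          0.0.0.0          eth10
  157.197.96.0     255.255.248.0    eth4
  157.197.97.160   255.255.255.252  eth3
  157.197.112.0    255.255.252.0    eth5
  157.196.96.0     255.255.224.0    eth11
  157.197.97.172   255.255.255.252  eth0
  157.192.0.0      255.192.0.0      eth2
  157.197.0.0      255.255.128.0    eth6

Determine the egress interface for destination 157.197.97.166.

Routes whose prefix contains 157.197.97.166:
  0.0.0.0/0 (default, matches everything) -> eth10
  157.192.0.0/10 (157.192.0.0 - 157.255.255.255) -> eth2
  157.197.0.0/17 (157.197.0.0 - 157.197.127.255) -> eth6
  157.197.96.0/21 (157.197.96.0 - 157.197.103.255) -> eth4
More-specific entries that do NOT match:
  157.197.97.160/30 (157.197.97.160 - 157.197.97.163) does not contain 157.197.97.166
  157.197.97.172/30 (157.197.97.172 - 157.197.97.175) does not contain 157.197.97.166
  156.197.97.128/26 (156.197.97.128 - 156.197.97.191) does not contain 157.197.97.166
  157.197.100.0/23 (157.197.100.0 - 157.197.101.255) does not contain 157.197.97.166
  157.197.112.0/22 (157.197.112.0 - 157.197.115.255) does not contain 157.197.97.166
Longest matching prefix is /21 -> interface eth4.

eth4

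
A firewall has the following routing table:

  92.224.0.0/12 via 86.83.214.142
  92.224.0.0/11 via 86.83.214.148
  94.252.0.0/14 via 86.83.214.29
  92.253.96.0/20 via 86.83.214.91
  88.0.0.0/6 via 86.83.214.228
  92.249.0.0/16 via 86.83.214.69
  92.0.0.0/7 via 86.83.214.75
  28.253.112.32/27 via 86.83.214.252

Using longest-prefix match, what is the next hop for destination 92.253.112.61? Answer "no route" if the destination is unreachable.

86.83.214.148

Routes whose prefix contains 92.253.112.61:
  92.0.0.0/7 (92.0.0.0 - 93.255.255.255) -> 86.83.214.75
  92.224.0.0/11 (92.224.0.0 - 92.255.255.255) -> 86.83.214.148
More-specific entries that do NOT match:
  28.253.112.32/27 (28.253.112.32 - 28.253.112.63) does not contain 92.253.112.61
  92.253.96.0/20 (92.253.96.0 - 92.253.111.255) does not contain 92.253.112.61
  92.249.0.0/16 (92.249.0.0 - 92.249.255.255) does not contain 92.253.112.61
  94.252.0.0/14 (94.252.0.0 - 94.255.255.255) does not contain 92.253.112.61
  92.224.0.0/12 (92.224.0.0 - 92.239.255.255) does not contain 92.253.112.61
Longest matching prefix is /11 -> next hop 86.83.214.148.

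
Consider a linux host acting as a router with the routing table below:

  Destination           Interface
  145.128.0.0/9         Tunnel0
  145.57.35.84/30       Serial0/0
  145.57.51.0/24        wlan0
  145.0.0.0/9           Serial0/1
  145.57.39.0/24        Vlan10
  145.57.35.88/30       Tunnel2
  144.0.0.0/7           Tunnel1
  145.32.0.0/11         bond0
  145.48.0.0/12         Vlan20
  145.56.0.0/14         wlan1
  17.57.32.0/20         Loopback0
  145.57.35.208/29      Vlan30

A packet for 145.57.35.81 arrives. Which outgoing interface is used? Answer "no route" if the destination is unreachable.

Routes whose prefix contains 145.57.35.81:
  144.0.0.0/7 (144.0.0.0 - 145.255.255.255) -> Tunnel1
  145.0.0.0/9 (145.0.0.0 - 145.127.255.255) -> Serial0/1
  145.32.0.0/11 (145.32.0.0 - 145.63.255.255) -> bond0
  145.48.0.0/12 (145.48.0.0 - 145.63.255.255) -> Vlan20
  145.56.0.0/14 (145.56.0.0 - 145.59.255.255) -> wlan1
More-specific entries that do NOT match:
  145.57.35.84/30 (145.57.35.84 - 145.57.35.87) does not contain 145.57.35.81
  145.57.35.88/30 (145.57.35.88 - 145.57.35.91) does not contain 145.57.35.81
  145.57.35.208/29 (145.57.35.208 - 145.57.35.215) does not contain 145.57.35.81
  145.57.51.0/24 (145.57.51.0 - 145.57.51.255) does not contain 145.57.35.81
  145.57.39.0/24 (145.57.39.0 - 145.57.39.255) does not contain 145.57.35.81
  17.57.32.0/20 (17.57.32.0 - 17.57.47.255) does not contain 145.57.35.81
Longest matching prefix is /14 -> interface wlan1.

wlan1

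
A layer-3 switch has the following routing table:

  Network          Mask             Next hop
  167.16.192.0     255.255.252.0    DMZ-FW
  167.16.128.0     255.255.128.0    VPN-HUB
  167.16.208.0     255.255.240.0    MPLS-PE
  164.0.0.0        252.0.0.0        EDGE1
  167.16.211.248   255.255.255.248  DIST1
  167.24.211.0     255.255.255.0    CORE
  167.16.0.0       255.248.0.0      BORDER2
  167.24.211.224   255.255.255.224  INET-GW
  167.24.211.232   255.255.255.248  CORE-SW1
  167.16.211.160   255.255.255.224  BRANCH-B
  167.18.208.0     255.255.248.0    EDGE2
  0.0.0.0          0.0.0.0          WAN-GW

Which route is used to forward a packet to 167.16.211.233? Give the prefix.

Entries matching 167.16.211.233:
  0.0.0.0/0 (default, matches everything)
  164.0.0.0/6 (164.0.0.0 - 167.255.255.255)
  167.16.0.0/13 (167.16.0.0 - 167.23.255.255)
  167.16.128.0/17 (167.16.128.0 - 167.16.255.255)
  167.16.208.0/20 (167.16.208.0 - 167.16.223.255)
Most specific is 167.16.208.0/20.

167.16.208.0/20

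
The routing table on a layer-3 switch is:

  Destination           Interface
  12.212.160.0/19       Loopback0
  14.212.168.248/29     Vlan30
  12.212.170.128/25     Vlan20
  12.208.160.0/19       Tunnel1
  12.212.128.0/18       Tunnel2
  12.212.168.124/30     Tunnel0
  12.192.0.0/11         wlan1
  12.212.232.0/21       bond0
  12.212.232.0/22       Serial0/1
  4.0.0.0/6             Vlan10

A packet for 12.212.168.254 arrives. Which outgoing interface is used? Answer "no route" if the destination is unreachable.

Routes whose prefix contains 12.212.168.254:
  12.192.0.0/11 (12.192.0.0 - 12.223.255.255) -> wlan1
  12.212.128.0/18 (12.212.128.0 - 12.212.191.255) -> Tunnel2
  12.212.160.0/19 (12.212.160.0 - 12.212.191.255) -> Loopback0
More-specific entries that do NOT match:
  12.212.168.124/30 (12.212.168.124 - 12.212.168.127) does not contain 12.212.168.254
  14.212.168.248/29 (14.212.168.248 - 14.212.168.255) does not contain 12.212.168.254
  12.212.170.128/25 (12.212.170.128 - 12.212.170.255) does not contain 12.212.168.254
  12.212.232.0/22 (12.212.232.0 - 12.212.235.255) does not contain 12.212.168.254
  12.212.232.0/21 (12.212.232.0 - 12.212.239.255) does not contain 12.212.168.254
Longest matching prefix is /19 -> interface Loopback0.

Loopback0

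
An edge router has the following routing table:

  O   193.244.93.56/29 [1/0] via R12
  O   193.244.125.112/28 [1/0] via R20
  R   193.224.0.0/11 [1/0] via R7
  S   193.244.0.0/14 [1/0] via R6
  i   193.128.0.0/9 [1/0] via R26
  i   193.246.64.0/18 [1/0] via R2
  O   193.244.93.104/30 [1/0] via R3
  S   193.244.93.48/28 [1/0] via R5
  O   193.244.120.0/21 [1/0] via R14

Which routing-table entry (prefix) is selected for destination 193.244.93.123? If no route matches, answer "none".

Entries matching 193.244.93.123:
  193.128.0.0/9 (193.128.0.0 - 193.255.255.255)
  193.224.0.0/11 (193.224.0.0 - 193.255.255.255)
  193.244.0.0/14 (193.244.0.0 - 193.247.255.255)
Most specific is 193.244.0.0/14.

193.244.0.0/14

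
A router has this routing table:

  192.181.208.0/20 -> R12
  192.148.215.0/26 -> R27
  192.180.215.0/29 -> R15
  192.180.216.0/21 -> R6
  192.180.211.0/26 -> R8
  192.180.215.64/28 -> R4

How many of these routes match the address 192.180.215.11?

0

No listed prefix contains 192.180.215.11.
Total matching entries: 0.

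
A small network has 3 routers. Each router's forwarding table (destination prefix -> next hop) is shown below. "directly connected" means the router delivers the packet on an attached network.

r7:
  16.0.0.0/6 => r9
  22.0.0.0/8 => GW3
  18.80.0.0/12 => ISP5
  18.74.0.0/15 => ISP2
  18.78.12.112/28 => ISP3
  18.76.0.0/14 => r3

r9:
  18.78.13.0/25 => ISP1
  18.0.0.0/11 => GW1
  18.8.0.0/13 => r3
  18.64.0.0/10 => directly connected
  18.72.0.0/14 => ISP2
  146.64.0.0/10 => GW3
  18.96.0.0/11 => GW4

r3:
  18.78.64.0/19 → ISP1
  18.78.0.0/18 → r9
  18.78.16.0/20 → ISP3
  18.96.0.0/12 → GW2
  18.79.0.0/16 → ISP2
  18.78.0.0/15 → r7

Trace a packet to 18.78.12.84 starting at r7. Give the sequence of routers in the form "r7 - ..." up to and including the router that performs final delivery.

At r7: longest match for 18.78.12.84 is 18.76.0.0/14 -> r3
At r3: longest match for 18.78.12.84 is 18.78.0.0/18 -> r9
At r9: longest match for 18.78.12.84 is 18.64.0.0/10 -> directly connected

r7 - r3 - r9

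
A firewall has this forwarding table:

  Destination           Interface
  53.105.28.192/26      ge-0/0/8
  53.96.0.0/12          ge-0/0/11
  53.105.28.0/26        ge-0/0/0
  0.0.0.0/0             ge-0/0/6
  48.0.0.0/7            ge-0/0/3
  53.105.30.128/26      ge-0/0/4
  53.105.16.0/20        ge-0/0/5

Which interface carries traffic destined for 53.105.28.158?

Routes whose prefix contains 53.105.28.158:
  0.0.0.0/0 (default, matches everything) -> ge-0/0/6
  53.96.0.0/12 (53.96.0.0 - 53.111.255.255) -> ge-0/0/11
  53.105.16.0/20 (53.105.16.0 - 53.105.31.255) -> ge-0/0/5
More-specific entries that do NOT match:
  53.105.28.192/26 (53.105.28.192 - 53.105.28.255) does not contain 53.105.28.158
  53.105.28.0/26 (53.105.28.0 - 53.105.28.63) does not contain 53.105.28.158
  53.105.30.128/26 (53.105.30.128 - 53.105.30.191) does not contain 53.105.28.158
Longest matching prefix is /20 -> interface ge-0/0/5.

ge-0/0/5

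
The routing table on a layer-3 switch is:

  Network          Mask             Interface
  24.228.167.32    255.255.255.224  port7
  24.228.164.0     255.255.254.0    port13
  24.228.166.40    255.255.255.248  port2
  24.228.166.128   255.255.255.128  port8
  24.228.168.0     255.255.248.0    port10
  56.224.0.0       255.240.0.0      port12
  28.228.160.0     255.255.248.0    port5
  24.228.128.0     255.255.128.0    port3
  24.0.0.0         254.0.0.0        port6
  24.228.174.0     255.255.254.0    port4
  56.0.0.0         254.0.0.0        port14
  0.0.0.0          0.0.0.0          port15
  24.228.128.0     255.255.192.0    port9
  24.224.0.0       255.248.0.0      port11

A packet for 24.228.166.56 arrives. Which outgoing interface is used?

port9

Routes whose prefix contains 24.228.166.56:
  0.0.0.0/0 (default, matches everything) -> port15
  24.0.0.0/7 (24.0.0.0 - 25.255.255.255) -> port6
  24.224.0.0/13 (24.224.0.0 - 24.231.255.255) -> port11
  24.228.128.0/17 (24.228.128.0 - 24.228.255.255) -> port3
  24.228.128.0/18 (24.228.128.0 - 24.228.191.255) -> port9
More-specific entries that do NOT match:
  24.228.166.40/29 (24.228.166.40 - 24.228.166.47) does not contain 24.228.166.56
  24.228.167.32/27 (24.228.167.32 - 24.228.167.63) does not contain 24.228.166.56
  24.228.166.128/25 (24.228.166.128 - 24.228.166.255) does not contain 24.228.166.56
  24.228.164.0/23 (24.228.164.0 - 24.228.165.255) does not contain 24.228.166.56
  24.228.174.0/23 (24.228.174.0 - 24.228.175.255) does not contain 24.228.166.56
  24.228.168.0/21 (24.228.168.0 - 24.228.175.255) does not contain 24.228.166.56
  28.228.160.0/21 (28.228.160.0 - 28.228.167.255) does not contain 24.228.166.56
Longest matching prefix is /18 -> interface port9.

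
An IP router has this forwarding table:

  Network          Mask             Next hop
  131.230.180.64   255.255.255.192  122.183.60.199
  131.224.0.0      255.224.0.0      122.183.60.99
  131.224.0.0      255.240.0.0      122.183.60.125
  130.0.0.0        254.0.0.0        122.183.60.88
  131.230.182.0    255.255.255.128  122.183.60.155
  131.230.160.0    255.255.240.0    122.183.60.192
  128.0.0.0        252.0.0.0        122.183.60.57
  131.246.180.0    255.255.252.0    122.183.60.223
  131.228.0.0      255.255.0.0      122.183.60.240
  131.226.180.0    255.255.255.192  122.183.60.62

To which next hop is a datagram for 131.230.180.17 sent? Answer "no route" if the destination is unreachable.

122.183.60.125

Routes whose prefix contains 131.230.180.17:
  128.0.0.0/6 (128.0.0.0 - 131.255.255.255) -> 122.183.60.57
  130.0.0.0/7 (130.0.0.0 - 131.255.255.255) -> 122.183.60.88
  131.224.0.0/11 (131.224.0.0 - 131.255.255.255) -> 122.183.60.99
  131.224.0.0/12 (131.224.0.0 - 131.239.255.255) -> 122.183.60.125
More-specific entries that do NOT match:
  131.230.180.64/26 (131.230.180.64 - 131.230.180.127) does not contain 131.230.180.17
  131.226.180.0/26 (131.226.180.0 - 131.226.180.63) does not contain 131.230.180.17
  131.230.182.0/25 (131.230.182.0 - 131.230.182.127) does not contain 131.230.180.17
  131.246.180.0/22 (131.246.180.0 - 131.246.183.255) does not contain 131.230.180.17
  131.230.160.0/20 (131.230.160.0 - 131.230.175.255) does not contain 131.230.180.17
  131.228.0.0/16 (131.228.0.0 - 131.228.255.255) does not contain 131.230.180.17
Longest matching prefix is /12 -> next hop 122.183.60.125.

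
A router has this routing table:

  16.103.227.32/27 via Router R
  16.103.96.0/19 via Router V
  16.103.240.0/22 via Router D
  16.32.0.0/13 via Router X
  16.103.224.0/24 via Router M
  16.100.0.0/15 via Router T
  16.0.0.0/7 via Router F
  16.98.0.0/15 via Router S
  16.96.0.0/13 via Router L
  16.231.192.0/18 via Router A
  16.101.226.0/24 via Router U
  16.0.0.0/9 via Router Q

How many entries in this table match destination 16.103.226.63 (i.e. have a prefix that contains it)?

Prefixes containing 16.103.226.63:
  16.0.0.0/7 (16.0.0.0 - 17.255.255.255)
  16.0.0.0/9 (16.0.0.0 - 16.127.255.255)
  16.96.0.0/13 (16.96.0.0 - 16.103.255.255)
Total matching entries: 3.

3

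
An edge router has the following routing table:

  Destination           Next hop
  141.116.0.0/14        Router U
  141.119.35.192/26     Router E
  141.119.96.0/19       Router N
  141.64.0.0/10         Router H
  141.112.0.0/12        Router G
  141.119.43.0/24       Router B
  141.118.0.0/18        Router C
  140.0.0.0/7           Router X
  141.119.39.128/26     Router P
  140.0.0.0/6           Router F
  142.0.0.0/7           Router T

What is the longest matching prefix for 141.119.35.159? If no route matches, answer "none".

141.116.0.0/14

Entries matching 141.119.35.159:
  140.0.0.0/6 (140.0.0.0 - 143.255.255.255)
  140.0.0.0/7 (140.0.0.0 - 141.255.255.255)
  141.64.0.0/10 (141.64.0.0 - 141.127.255.255)
  141.112.0.0/12 (141.112.0.0 - 141.127.255.255)
  141.116.0.0/14 (141.116.0.0 - 141.119.255.255)
Most specific is 141.116.0.0/14.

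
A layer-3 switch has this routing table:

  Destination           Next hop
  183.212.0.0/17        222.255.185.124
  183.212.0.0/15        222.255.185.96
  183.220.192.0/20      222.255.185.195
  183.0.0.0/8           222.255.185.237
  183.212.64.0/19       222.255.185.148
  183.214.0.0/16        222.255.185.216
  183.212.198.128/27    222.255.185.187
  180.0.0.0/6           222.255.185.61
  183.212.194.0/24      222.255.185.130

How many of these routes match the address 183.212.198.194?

Prefixes containing 183.212.198.194:
  180.0.0.0/6 (180.0.0.0 - 183.255.255.255)
  183.0.0.0/8 (183.0.0.0 - 183.255.255.255)
  183.212.0.0/15 (183.212.0.0 - 183.213.255.255)
Total matching entries: 3.

3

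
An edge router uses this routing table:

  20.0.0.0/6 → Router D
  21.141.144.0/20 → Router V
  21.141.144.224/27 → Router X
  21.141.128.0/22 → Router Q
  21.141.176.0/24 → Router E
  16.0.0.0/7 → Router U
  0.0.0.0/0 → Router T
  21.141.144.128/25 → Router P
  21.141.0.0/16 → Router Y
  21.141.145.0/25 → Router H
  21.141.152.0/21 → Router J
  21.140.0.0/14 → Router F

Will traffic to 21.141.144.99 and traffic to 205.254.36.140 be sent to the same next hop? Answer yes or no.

21.141.144.99: longest match 21.141.144.0/20 -> Router V
205.254.36.140: longest match 0.0.0.0/0 -> Router T

no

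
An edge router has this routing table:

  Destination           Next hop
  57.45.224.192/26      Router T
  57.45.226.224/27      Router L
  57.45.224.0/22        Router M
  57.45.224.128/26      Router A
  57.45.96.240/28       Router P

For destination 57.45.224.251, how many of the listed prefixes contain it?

2

Prefixes containing 57.45.224.251:
  57.45.224.0/22 (57.45.224.0 - 57.45.227.255)
  57.45.224.192/26 (57.45.224.192 - 57.45.224.255)
Total matching entries: 2.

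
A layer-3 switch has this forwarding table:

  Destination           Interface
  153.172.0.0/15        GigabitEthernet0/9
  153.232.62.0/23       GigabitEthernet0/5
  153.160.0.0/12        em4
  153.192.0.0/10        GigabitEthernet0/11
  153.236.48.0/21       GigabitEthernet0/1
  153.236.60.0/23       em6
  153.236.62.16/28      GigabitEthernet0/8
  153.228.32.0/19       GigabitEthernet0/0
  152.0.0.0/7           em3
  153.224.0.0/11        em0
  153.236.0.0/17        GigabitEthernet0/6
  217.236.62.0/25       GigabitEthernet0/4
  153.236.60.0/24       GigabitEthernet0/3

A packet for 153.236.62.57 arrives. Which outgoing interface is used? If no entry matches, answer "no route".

Routes whose prefix contains 153.236.62.57:
  152.0.0.0/7 (152.0.0.0 - 153.255.255.255) -> em3
  153.192.0.0/10 (153.192.0.0 - 153.255.255.255) -> GigabitEthernet0/11
  153.224.0.0/11 (153.224.0.0 - 153.255.255.255) -> em0
  153.236.0.0/17 (153.236.0.0 - 153.236.127.255) -> GigabitEthernet0/6
More-specific entries that do NOT match:
  153.236.62.16/28 (153.236.62.16 - 153.236.62.31) does not contain 153.236.62.57
  217.236.62.0/25 (217.236.62.0 - 217.236.62.127) does not contain 153.236.62.57
  153.236.60.0/24 (153.236.60.0 - 153.236.60.255) does not contain 153.236.62.57
  153.232.62.0/23 (153.232.62.0 - 153.232.63.255) does not contain 153.236.62.57
  153.236.60.0/23 (153.236.60.0 - 153.236.61.255) does not contain 153.236.62.57
  153.236.48.0/21 (153.236.48.0 - 153.236.55.255) does not contain 153.236.62.57
  153.228.32.0/19 (153.228.32.0 - 153.228.63.255) does not contain 153.236.62.57
Longest matching prefix is /17 -> interface GigabitEthernet0/6.

GigabitEthernet0/6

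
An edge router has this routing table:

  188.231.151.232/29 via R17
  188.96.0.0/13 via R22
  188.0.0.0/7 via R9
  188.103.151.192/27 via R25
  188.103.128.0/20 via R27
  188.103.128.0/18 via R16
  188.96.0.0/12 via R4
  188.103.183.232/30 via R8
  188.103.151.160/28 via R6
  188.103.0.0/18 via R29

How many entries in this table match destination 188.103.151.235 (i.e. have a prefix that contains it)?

4

Prefixes containing 188.103.151.235:
  188.0.0.0/7 (188.0.0.0 - 189.255.255.255)
  188.96.0.0/12 (188.96.0.0 - 188.111.255.255)
  188.96.0.0/13 (188.96.0.0 - 188.103.255.255)
  188.103.128.0/18 (188.103.128.0 - 188.103.191.255)
Total matching entries: 4.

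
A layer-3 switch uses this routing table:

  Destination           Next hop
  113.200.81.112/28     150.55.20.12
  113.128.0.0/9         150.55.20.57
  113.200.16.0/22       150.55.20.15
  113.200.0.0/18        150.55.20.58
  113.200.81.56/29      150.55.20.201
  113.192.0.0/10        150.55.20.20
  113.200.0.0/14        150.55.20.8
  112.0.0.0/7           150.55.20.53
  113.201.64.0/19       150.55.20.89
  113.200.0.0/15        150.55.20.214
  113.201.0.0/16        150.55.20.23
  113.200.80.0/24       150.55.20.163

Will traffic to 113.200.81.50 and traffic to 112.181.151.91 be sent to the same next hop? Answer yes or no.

113.200.81.50: longest match 113.200.0.0/15 -> 150.55.20.214
112.181.151.91: longest match 112.0.0.0/7 -> 150.55.20.53

no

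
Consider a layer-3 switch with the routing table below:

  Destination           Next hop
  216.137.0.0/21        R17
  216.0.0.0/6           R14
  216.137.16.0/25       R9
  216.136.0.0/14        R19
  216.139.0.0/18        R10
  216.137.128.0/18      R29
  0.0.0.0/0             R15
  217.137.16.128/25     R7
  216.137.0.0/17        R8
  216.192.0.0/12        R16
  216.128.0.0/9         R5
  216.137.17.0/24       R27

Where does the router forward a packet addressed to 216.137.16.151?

Routes whose prefix contains 216.137.16.151:
  0.0.0.0/0 (default, matches everything) -> R15
  216.0.0.0/6 (216.0.0.0 - 219.255.255.255) -> R14
  216.128.0.0/9 (216.128.0.0 - 216.255.255.255) -> R5
  216.136.0.0/14 (216.136.0.0 - 216.139.255.255) -> R19
  216.137.0.0/17 (216.137.0.0 - 216.137.127.255) -> R8
More-specific entries that do NOT match:
  216.137.16.0/25 (216.137.16.0 - 216.137.16.127) does not contain 216.137.16.151
  217.137.16.128/25 (217.137.16.128 - 217.137.16.255) does not contain 216.137.16.151
  216.137.17.0/24 (216.137.17.0 - 216.137.17.255) does not contain 216.137.16.151
  216.137.0.0/21 (216.137.0.0 - 216.137.7.255) does not contain 216.137.16.151
  216.139.0.0/18 (216.139.0.0 - 216.139.63.255) does not contain 216.137.16.151
  216.137.128.0/18 (216.137.128.0 - 216.137.191.255) does not contain 216.137.16.151
Longest matching prefix is /17 -> next hop R8.

R8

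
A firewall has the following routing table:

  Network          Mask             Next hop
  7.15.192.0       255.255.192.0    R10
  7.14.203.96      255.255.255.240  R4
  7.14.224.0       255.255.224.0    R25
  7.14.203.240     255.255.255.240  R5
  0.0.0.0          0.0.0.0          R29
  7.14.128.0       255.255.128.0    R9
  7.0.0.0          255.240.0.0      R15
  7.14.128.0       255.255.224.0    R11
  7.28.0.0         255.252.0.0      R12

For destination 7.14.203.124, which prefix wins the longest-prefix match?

7.14.128.0/17

Entries matching 7.14.203.124:
  0.0.0.0/0 (default, matches everything)
  7.0.0.0/12 (7.0.0.0 - 7.15.255.255)
  7.14.128.0/17 (7.14.128.0 - 7.14.255.255)
Most specific is 7.14.128.0/17.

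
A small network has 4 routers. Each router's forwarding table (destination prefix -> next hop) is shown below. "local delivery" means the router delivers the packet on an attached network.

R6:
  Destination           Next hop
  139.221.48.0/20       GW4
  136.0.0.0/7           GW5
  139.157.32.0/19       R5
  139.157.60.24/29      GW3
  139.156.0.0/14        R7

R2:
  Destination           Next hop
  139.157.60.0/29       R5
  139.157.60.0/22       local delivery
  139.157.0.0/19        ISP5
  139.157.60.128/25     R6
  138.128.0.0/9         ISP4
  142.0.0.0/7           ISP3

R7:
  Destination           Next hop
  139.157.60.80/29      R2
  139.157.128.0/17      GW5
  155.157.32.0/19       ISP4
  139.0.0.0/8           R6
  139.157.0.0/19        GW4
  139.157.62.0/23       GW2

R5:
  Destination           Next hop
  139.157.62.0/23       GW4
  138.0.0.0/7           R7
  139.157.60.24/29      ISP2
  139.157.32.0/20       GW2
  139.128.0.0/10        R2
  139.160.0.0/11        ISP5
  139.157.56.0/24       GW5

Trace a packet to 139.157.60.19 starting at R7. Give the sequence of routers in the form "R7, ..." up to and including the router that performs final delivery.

At R7: longest match for 139.157.60.19 is 139.0.0.0/8 -> R6
At R6: longest match for 139.157.60.19 is 139.157.32.0/19 -> R5
At R5: longest match for 139.157.60.19 is 139.128.0.0/10 -> R2
At R2: longest match for 139.157.60.19 is 139.157.60.0/22 -> local delivery

R7, R6, R5, R2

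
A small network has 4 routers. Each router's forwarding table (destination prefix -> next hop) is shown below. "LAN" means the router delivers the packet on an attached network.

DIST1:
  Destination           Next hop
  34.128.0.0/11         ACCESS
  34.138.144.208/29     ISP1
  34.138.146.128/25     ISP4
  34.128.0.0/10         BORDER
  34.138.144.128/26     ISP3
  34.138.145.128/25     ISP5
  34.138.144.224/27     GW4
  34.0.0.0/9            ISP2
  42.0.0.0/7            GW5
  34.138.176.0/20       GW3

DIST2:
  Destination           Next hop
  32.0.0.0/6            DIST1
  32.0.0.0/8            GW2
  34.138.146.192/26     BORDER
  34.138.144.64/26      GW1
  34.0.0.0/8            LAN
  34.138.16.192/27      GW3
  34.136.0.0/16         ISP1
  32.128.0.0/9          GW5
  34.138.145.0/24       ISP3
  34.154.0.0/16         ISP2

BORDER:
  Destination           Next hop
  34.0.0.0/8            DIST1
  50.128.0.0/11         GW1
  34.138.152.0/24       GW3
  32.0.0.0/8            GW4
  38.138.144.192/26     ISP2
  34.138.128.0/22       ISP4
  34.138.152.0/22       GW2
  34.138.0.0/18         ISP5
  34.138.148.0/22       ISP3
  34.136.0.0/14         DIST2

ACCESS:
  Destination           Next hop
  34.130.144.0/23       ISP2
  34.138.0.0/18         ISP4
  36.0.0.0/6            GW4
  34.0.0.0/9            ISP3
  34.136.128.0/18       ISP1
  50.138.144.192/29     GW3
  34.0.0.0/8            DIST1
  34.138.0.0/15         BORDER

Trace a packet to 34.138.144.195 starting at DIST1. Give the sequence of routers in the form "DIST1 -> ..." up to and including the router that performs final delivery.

At DIST1: longest match for 34.138.144.195 is 34.128.0.0/11 -> ACCESS
At ACCESS: longest match for 34.138.144.195 is 34.138.0.0/15 -> BORDER
At BORDER: longest match for 34.138.144.195 is 34.136.0.0/14 -> DIST2
At DIST2: longest match for 34.138.144.195 is 34.0.0.0/8 -> LAN

DIST1 -> ACCESS -> BORDER -> DIST2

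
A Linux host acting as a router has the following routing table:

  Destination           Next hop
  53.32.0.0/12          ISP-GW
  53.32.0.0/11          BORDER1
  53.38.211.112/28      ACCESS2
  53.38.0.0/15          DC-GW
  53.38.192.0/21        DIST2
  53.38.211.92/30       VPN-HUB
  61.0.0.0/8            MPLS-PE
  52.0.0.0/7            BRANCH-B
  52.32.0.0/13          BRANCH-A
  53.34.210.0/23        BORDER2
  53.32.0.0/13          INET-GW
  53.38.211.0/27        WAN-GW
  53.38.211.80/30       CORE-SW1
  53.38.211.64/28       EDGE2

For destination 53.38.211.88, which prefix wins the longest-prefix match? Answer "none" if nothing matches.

Entries matching 53.38.211.88:
  52.0.0.0/7 (52.0.0.0 - 53.255.255.255)
  53.32.0.0/11 (53.32.0.0 - 53.63.255.255)
  53.32.0.0/12 (53.32.0.0 - 53.47.255.255)
  53.32.0.0/13 (53.32.0.0 - 53.39.255.255)
  53.38.0.0/15 (53.38.0.0 - 53.39.255.255)
Most specific is 53.38.0.0/15.

53.38.0.0/15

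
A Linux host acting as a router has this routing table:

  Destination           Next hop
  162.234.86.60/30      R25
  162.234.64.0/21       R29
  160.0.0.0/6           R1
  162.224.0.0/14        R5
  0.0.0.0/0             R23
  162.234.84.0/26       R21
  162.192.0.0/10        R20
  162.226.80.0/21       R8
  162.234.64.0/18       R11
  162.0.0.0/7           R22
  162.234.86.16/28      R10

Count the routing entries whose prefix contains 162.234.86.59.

5

Prefixes containing 162.234.86.59:
  0.0.0.0/0 (default, matches everything)
  160.0.0.0/6 (160.0.0.0 - 163.255.255.255)
  162.0.0.0/7 (162.0.0.0 - 163.255.255.255)
  162.192.0.0/10 (162.192.0.0 - 162.255.255.255)
  162.234.64.0/18 (162.234.64.0 - 162.234.127.255)
Total matching entries: 5.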